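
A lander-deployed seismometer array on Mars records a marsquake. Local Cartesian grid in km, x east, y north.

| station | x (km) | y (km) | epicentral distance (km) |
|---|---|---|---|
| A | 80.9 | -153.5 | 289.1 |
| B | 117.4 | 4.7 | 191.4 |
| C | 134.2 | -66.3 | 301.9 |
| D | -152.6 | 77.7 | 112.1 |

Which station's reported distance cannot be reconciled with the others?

Solve using three stations at a time. Using A, B, D (subtract circle equations pairwise → linear system) gives (x, y) ≈ (-44.4, 107.1).
Distances from that point to each station vs reported:
  A: calculated 289.1 vs reported 289.1 → residual 0.0 km
  B: calculated 191.4 vs reported 191.4 → residual 0.0 km
  C: calculated 248.9 vs reported 301.9 → residual 53.0 km
  D: calculated 112.2 vs reported 112.1 → residual 0.1 km
A, B, D are mutually consistent (residuals ≈ 0); C is off by 53.0 km.

C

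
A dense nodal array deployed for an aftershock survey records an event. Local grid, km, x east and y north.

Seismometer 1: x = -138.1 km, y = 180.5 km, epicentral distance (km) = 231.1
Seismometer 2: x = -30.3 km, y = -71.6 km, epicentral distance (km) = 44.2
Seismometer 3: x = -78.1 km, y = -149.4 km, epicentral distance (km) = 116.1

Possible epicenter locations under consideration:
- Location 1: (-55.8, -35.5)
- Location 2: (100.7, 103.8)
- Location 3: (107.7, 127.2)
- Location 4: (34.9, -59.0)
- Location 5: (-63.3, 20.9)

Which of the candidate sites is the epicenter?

Location 1

For each candidate, compare |candidate − station| to the reported distance:
Location 1: residuals Seismometer 1 0.0, Seismometer 2 0.0, Seismometer 3 0.0 → max 0.0 km
Location 2: residuals Seismometer 1 19.7, Seismometer 2 174.7, Seismometer 3 193.9 → max 193.9 km
Location 3: residuals Seismometer 1 20.4, Seismometer 2 197.8, Seismometer 3 217.1 → max 217.1 km
Location 4: residuals Seismometer 1 64.3, Seismometer 2 22.2, Seismometer 3 28.6 → max 64.3 km
Location 5: residuals Seismometer 1 54.8, Seismometer 2 54.0, Seismometer 3 54.8 → max 54.8 km
Only Location 1 has all residuals ≈ 0.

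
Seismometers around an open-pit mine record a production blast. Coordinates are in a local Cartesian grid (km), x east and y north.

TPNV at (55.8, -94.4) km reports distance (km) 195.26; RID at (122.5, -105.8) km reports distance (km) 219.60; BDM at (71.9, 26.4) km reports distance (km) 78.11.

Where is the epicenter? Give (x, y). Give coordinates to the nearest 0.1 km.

x ≈ 47.8 km, y ≈ 100.7 km

Circle about each station: (x − 55.8)² + (y + 94.4)² = 195.26²; (x − 122.5)² + (y + 105.8)² = 219.60²; (x − 71.9)² + (y − 26.4)² = 78.11².
Subtracting pairs of circle equations eliminates x²+y² and gives linear equations (the radical axes):
133.4 x − 22.8 y = 4077.20
32.2 x + 241.6 y = 25866.87
Solving the 2×2 system: x ≈ 47.8, y ≈ 100.7 km.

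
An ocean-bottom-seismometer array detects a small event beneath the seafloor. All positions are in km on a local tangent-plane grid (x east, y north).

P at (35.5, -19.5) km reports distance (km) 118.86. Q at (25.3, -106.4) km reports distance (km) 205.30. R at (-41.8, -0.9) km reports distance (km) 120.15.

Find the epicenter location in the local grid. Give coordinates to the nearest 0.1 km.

Circle about each station: (x − 35.5)² + (y + 19.5)² = 118.86²; (x − 25.3)² + (y + 106.4)² = 205.30²; (x + 41.8)² + (y + 0.9)² = 120.15².
Subtracting the P equation from the Q and R equations removes the quadratic terms:
-20.4 x − 173.8 y = -17699.84
-154.6 x + 37.2 y = -200.77
Solving the 2×2 system: x ≈ 25.1, y ≈ 98.9 km.

25.1 km east, 98.9 km north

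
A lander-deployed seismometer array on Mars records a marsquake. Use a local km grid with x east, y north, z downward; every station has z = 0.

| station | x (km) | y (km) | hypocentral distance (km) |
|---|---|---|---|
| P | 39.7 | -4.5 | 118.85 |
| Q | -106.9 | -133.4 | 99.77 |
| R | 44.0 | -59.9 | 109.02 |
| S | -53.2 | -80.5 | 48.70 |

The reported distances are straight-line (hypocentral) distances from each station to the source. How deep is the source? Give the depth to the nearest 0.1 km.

Each station gives a sphere (x−x_i)² + (y−y_i)² + z² = d_i² (stations at z=0).
Subtracting the P sphere from Q and R: z² cancels, leaving linear equations in x and y:
-293.2 x − 257.8 y = 31798.10
8.6 x − 110.8 y = 6167.63
Solving: x ≈ -55.706, y ≈ -59.988 km (keep extra digits for the depth step; rounded: -55.7, -60.0).
Then from the P sphere: z² = 118.85² − (x − 39.7)² − (y + 4.5)² with x = -55.706, y = -59.988, so z ≈ 44.092 ≈ 44.1 km.

44.1 km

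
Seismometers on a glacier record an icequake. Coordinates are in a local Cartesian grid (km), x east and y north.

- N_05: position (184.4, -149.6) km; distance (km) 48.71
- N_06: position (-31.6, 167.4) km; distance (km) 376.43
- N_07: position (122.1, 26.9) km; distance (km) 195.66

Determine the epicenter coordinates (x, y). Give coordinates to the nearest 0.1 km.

x ≈ 139.3 km, y ≈ -168.0 km

Circle about each station: (x − 184.4)² + (y + 149.6)² = 48.71²; (x + 31.6)² + (y − 167.4)² = 376.43²; (x − 122.1)² + (y − 26.9)² = 195.66².
Subtracting the N_05 equation from the N_06 and N_07 equations removes the quadratic terms:
-432.0 x + 634.0 y = -166689.08
-124.6 x + 353.0 y = -76661.67
Solving the 2×2 system: x ≈ 139.3, y ≈ -168.0 km.
Check against N_05 (with the unrounded x, y): √((x − 184.4)²+(y + 149.6)²) = 48.72 ≈ 48.71 km. ✓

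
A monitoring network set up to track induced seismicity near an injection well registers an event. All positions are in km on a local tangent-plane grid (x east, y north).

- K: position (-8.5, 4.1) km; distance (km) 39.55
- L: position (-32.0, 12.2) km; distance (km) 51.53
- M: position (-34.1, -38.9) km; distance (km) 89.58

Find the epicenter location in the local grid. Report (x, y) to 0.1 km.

13.0 km east, 37.3 km north

Circle about each station: (x + 8.5)² + (y − 4.1)² = 39.55²; (x + 32.0)² + (y − 12.2)² = 51.53²; (x + 34.1)² + (y + 38.9)² = 89.58².
Subtracting the K equation from the L and M equations removes the quadratic terms:
-47.0 x + 16.2 y = -7.36
-51.2 x − 86.0 y = -3873.41
Solving the 2×2 system: x ≈ 13.0, y ≈ 37.3 km.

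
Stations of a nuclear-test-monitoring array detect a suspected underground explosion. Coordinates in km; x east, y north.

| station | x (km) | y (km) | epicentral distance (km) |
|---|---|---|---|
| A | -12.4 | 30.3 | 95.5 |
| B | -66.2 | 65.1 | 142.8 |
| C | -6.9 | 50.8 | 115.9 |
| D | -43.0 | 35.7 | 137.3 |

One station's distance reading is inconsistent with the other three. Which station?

Solve using three stations at a time. Using A, B, C (subtract circle equations pairwise → linear system) gives (x, y) ≈ (-7.6, -65.2).
Distances from that point to each station vs reported:
  A: calculated 95.6 vs reported 95.5 → residual 0.1 km
  B: calculated 142.9 vs reported 142.8 → residual 0.1 km
  C: calculated 116.0 vs reported 115.9 → residual 0.1 km
  D: calculated 106.9 vs reported 137.3 → residual 30.4 km
A, B, C are mutually consistent (residuals ≈ 0); D is off by 30.4 km.

D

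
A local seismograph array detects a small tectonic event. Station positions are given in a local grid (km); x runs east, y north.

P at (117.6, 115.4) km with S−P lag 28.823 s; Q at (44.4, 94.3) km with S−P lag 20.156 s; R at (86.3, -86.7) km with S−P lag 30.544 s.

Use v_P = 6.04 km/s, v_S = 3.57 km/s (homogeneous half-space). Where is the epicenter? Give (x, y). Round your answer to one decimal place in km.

-129.8 km east, 69.5 km north

Distance from S−P lag: d = Δt · v_P v_S / (v_P − v_S) = Δt · (6.04·3.57)/(6.04−3.57) ≈ 8.7299·Δt.
So d_P = 251.62, d_Q = 175.96, d_R = 266.65 km.
Circle about each station: (x − 117.6)² + (y − 115.4)² = 251.62²; (x − 44.4)² + (y − 94.3)² = 175.96²; (x − 86.3)² + (y + 86.7)² = 266.65².
Subtracting pairs of circle equations eliminates x²+y² and gives linear equations (the radical axes):
-146.4 x − 42.2 y = 16067.63
-62.6 x − 404.2 y = -19971.94
Solving the 2×2 system: x ≈ -129.8, y ≈ 69.5 km.
Check against P (with the unrounded x, y): √((x − 117.6)²+(y − 115.4)²) = 251.61 ≈ 251.62 km. ✓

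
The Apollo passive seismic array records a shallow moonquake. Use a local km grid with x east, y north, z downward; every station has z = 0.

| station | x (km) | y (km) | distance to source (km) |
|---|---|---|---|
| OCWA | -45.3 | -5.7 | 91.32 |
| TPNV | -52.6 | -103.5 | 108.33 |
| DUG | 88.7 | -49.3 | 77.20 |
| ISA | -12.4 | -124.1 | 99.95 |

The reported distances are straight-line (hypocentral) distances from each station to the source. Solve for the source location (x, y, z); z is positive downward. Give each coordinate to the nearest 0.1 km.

x ≈ 25.6 km, y ≈ -42.8 km, depth ≈ 44.0 km

Each station gives a sphere (x−x_i)² + (y−y_i)² + z² = d_i² (stations at z=0).
Subtracting the OCWA sphere from TPNV and DUG: z² cancels, leaving linear equations in x and y:
-14.6 x − 195.6 y = 7998.38
268.0 x − 87.2 y = 10593.10
Solving: x ≈ 25.600, y ≈ -42.802 km (keep extra digits for the depth step; rounded: 25.6, -42.8).
Then from the OCWA sphere: z² = 91.32² − (x + 45.3)² − (y + 5.7)² with x = 25.600, y = -42.802, so z ≈ 44.000 ≈ 44.0 km.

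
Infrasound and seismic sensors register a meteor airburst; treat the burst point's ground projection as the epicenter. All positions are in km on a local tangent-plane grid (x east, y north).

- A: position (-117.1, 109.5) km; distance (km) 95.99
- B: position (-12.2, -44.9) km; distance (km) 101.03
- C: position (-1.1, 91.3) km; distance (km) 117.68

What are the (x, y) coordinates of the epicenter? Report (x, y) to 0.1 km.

-92.2 km east, 16.8 km north

Circle about each station: (x + 117.1)² + (y − 109.5)² = 95.99²; (x + 12.2)² + (y + 44.9)² = 101.03²; (x + 1.1)² + (y − 91.3)² = 117.68².
Subtracting the A equation from the B and C equations removes the quadratic terms:
209.8 x − 308.8 y = -24530.79
232.0 x − 36.4 y = -22000.26
Solving the 2×2 system: x ≈ -92.2, y ≈ 16.8 km.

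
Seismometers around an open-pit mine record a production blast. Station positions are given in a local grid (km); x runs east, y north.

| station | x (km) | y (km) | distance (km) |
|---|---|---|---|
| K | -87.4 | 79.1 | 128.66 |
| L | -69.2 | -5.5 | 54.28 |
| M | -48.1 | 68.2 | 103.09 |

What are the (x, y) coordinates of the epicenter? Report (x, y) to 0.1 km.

x ≈ -21.5 km, y ≈ -31.4 km

Circle about each station: (x + 87.4)² + (y − 79.1)² = 128.66²; (x + 69.2)² + (y + 5.5)² = 54.28²; (x + 48.1)² + (y − 68.2)² = 103.09².
Subtracting pairs of circle equations eliminates x²+y² and gives linear equations (the radical axes):
36.4 x − 169.2 y = 4530.40
78.6 x − 21.8 y = -1004.87
Solving the 2×2 system: x ≈ -21.5, y ≈ -31.4 km.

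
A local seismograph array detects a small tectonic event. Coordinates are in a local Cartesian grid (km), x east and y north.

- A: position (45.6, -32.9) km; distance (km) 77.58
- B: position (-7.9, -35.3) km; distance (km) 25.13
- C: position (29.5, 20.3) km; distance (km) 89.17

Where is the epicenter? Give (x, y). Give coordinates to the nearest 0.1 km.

x ≈ -31.0 km, y ≈ -45.2 km

Circle about each station: (x − 45.6)² + (y + 32.9)² = 77.58²; (x + 7.9)² + (y + 35.3)² = 25.13²; (x − 29.5)² + (y − 20.3)² = 89.17².
Subtracting the A equation from the B and C equations removes the quadratic terms:
-107.0 x − 4.8 y = 3533.87
-32.2 x + 106.4 y = -3812.06
Solving the 2×2 system: x ≈ -31.0, y ≈ -45.2 km.
Check against A (with the unrounded x, y): √((x − 45.6)²+(y + 32.9)²) = 77.58 ≈ 77.58 km. ✓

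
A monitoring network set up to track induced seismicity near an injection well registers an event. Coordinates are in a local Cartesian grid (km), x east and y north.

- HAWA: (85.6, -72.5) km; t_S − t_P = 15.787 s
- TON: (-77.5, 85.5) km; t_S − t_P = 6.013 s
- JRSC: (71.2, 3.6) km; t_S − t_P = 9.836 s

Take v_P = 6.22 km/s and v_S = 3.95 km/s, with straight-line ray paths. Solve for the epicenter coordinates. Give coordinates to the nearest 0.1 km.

x ≈ -15.7 km, y ≈ 65.1 km

Distance from S−P lag: d = Δt · v_P v_S / (v_P − v_S) = Δt · (6.22·3.95)/(6.22−3.95) ≈ 10.8233·Δt.
So d_HAWA = 170.87, d_TON = 65.08, d_JRSC = 106.46 km.
Circle about each station: (x − 85.6)² + (y + 72.5)² = 170.87²; (x + 77.5)² + (y − 85.5)² = 65.08²; (x − 71.2)² + (y − 3.6)² = 106.46².
Subtracting pairs of circle equations eliminates x²+y² and gives linear equations (the radical axes):
-326.2 x + 316.0 y = 25694.04
-28.8 x + 152.2 y = 10361.62
Solving the 2×2 system: x ≈ -15.7, y ≈ 65.1 km.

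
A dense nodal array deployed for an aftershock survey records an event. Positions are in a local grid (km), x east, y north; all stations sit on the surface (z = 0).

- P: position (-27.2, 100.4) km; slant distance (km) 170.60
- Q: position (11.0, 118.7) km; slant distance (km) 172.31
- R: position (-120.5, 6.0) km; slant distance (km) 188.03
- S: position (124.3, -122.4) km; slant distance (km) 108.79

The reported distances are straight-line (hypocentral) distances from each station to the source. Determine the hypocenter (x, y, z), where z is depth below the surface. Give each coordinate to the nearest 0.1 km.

Each station gives a sphere (x−x_i)² + (y−y_i)² + z² = d_i² (stations at z=0).
Subtracting the P sphere from Q and R: z² cancels, leaving linear equations in x and y:
76.4 x + 36.6 y = 2804.31
-186.6 x − 188.8 y = -2514.67
Solving: x ≈ 57.595, y ≈ -43.604 km (keep extra digits for the depth step; rounded: 57.6, -43.6).
Then from the P sphere: z² = 170.60² − (x + 27.2)² − (y − 100.4)² with x = 57.595, y = -43.604, so z ≈ 34.308 ≈ 34.3 km.

x ≈ 57.6 km, y ≈ -43.6 km, depth ≈ 34.3 km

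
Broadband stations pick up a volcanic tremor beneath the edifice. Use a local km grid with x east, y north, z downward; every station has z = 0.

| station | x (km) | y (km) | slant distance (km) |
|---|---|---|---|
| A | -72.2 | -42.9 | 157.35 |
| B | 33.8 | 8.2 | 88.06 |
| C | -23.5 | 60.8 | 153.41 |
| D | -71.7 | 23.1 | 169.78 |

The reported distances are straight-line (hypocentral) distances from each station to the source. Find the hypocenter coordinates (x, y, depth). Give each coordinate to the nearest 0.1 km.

(72.8, -41.8, 61.1)

Each station gives a sphere (x−x_i)² + (y−y_i)² + z² = d_i² (stations at z=0).
Subtracting the A sphere from B and C: z² cancels, leaving linear equations in x and y:
212.0 x + 102.2 y = 11160.89
97.4 x + 207.4 y = -1579.97
Solving: x ≈ 72.800, y ≈ -41.806 km (keep extra digits for the depth step; rounded: 72.8, -41.8).
Then from the A sphere: z² = 157.35² − (x + 72.2)² − (y + 42.9)² with x = 72.800, y = -41.806, so z ≈ 61.097 ≈ 61.1 km.
Check against D (with the unrounded solution): distance 169.78 ≈ 169.78 km. ✓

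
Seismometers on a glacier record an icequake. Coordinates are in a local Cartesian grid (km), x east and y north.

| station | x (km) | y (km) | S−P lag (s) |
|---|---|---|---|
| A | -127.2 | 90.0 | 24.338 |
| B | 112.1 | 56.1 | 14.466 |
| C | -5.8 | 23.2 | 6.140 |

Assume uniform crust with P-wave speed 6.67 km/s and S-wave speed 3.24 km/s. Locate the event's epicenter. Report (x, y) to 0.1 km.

21.1 km east, 51.0 km north

Distance from S−P lag: d = Δt · v_P v_S / (v_P − v_S) = Δt · (6.67·3.24)/(6.67−3.24) ≈ 6.3005·Δt.
So d_A = 153.34, d_B = 91.14, d_C = 38.69 km.
Circle about each station: (x + 127.2)² + (y − 90.0)² = 153.34²; (x − 112.1)² + (y − 56.1)² = 91.14²; (x + 5.8)² + (y − 23.2)² = 38.69².
Subtracting the A equation from the B and C equations removes the quadratic terms:
478.6 x − 67.8 y = 6640.44
242.8 x − 133.6 y = -1691.72
Solving the 2×2 system: x ≈ 21.1, y ≈ 51.0 km.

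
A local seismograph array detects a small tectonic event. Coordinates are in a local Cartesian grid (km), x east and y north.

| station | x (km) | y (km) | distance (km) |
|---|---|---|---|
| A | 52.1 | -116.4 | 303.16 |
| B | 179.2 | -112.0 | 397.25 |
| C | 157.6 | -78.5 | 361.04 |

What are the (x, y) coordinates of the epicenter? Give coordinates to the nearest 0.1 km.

x ≈ -151.3 km, y ≈ 108.4 km

Circle about each station: (x − 52.1)² + (y + 116.4)² = 303.16²; (x − 179.2)² + (y + 112.0)² = 397.25²; (x − 157.6)² + (y + 78.5)² = 361.04².
Subtracting pairs of circle equations eliminates x²+y² and gives linear equations (the radical axes):
254.2 x + 8.8 y = -37508.31
211.0 x + 75.8 y = -23707.26
Solving the 2×2 system: x ≈ -151.3, y ≈ 108.4 km.
Check against A (with the unrounded x, y): √((x − 52.1)²+(y + 116.4)²) = 303.19 ≈ 303.16 km. ✓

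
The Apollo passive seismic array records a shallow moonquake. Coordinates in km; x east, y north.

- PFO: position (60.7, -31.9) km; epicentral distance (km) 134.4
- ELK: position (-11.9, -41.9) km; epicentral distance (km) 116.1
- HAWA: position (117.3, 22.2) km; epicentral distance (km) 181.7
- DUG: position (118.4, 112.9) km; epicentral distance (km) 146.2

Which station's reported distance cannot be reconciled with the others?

Solve using three stations at a time. Using PFO, ELK, DUG (subtract circle equations pairwise → linear system) gives (x, y) ≈ (-22.4, 73.7).
Distances from that point to each station vs reported:
  PFO: calculated 134.4 vs reported 134.4 → residual 0.0 km
  ELK: calculated 116.1 vs reported 116.1 → residual 0.0 km
  HAWA: calculated 148.9 vs reported 181.7 → residual 32.8 km
  DUG: calculated 146.2 vs reported 146.2 → residual 0.0 km
PFO, ELK, DUG are mutually consistent (residuals ≈ 0); HAWA is off by 32.8 km.

HAWA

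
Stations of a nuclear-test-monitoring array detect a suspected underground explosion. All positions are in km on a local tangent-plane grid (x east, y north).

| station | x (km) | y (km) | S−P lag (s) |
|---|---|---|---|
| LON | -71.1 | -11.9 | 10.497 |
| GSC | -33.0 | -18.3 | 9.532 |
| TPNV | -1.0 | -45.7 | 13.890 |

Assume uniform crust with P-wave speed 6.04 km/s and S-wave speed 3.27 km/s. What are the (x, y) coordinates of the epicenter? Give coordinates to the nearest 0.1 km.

Distance from S−P lag: d = Δt · v_P v_S / (v_P − v_S) = Δt · (6.04·3.27)/(6.04−3.27) ≈ 7.1303·Δt.
So d_LON = 74.85, d_GSC = 67.97, d_TPNV = 99.04 km.
Circle about each station: (x + 71.1)² + (y + 11.9)² = 74.85²; (x + 33.0)² + (y + 18.3)² = 67.97²; (x + 1.0)² + (y + 45.7)² = 99.04².
Subtracting the LON equation from the GSC and TPNV equations removes the quadratic terms:
76.2 x − 12.8 y = -2790.33
140.2 x − 67.6 y = -7313.73
Solving the 2×2 system: x ≈ -28.3, y ≈ 49.5 km.

-28.3 km east, 49.5 km north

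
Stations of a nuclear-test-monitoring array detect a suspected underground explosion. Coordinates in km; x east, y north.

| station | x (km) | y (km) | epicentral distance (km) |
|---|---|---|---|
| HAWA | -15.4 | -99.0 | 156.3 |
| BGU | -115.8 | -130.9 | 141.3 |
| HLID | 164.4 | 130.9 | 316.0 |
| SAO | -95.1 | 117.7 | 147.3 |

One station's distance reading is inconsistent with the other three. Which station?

Solve using three stations at a time. Using HAWA, BGU, HLID (subtract circle equations pairwise → linear system) gives (x, y) ≈ (-127.5, 9.9).
Distances from that point to each station vs reported:
  HAWA: calculated 156.3 vs reported 156.3 → residual 0.0 km
  BGU: calculated 141.3 vs reported 141.3 → residual 0.0 km
  HLID: calculated 316.0 vs reported 316.0 → residual 0.0 km
  SAO: calculated 112.6 vs reported 147.3 → residual 34.7 km
HAWA, BGU, HLID are mutually consistent (residuals ≈ 0); SAO is off by 34.7 km.

SAO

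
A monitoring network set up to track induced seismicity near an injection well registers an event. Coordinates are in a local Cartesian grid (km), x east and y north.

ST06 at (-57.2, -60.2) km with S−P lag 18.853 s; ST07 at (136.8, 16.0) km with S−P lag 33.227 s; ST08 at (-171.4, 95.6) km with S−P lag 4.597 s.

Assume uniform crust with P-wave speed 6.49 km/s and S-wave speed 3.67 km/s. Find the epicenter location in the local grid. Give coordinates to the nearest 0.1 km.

(-137.0, 77.6)

Distance from S−P lag: d = Δt · v_P v_S / (v_P − v_S) = Δt · (6.49·3.67)/(6.49−3.67) ≈ 8.4462·Δt.
So d_ST06 = 159.24, d_ST07 = 280.64, d_ST08 = 38.83 km.
Circle about each station: (x + 57.2)² + (y + 60.2)² = 159.24²; (x − 136.8)² + (y − 16.0)² = 280.64²; (x + 171.4)² + (y − 95.6)² = 38.83².
Subtracting the ST06 equation from the ST07 and ST08 equations removes the quadratic terms:
388.0 x + 152.4 y = -41327.07
-228.4 x + 311.6 y = 55471.05
Solving the 2×2 system: x ≈ -137.0, y ≈ 77.6 km.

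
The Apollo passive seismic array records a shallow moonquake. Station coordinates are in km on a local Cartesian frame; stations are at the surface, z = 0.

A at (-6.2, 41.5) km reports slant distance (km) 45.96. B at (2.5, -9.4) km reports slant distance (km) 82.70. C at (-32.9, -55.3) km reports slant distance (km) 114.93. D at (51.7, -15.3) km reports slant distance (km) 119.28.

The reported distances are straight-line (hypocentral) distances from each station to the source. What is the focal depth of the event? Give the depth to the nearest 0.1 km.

Each station gives a sphere (x−x_i)² + (y−y_i)² + z² = d_i² (stations at z=0).
Subtracting the A sphere from B and C: z² cancels, leaving linear equations in x and y:
17.4 x − 101.8 y = -6393.05
-53.4 x − 193.6 y = -8716.77
Solving: x ≈ -39.788, y ≈ 55.999 km (keep extra digits for the depth step; rounded: -39.8, 56.0).
Then from the A sphere: z² = 45.96² − (x + 6.2)² − (y − 41.5)² with x = -39.788, y = 55.999, so z ≈ 27.820 ≈ 27.8 km.

z ≈ 27.8 km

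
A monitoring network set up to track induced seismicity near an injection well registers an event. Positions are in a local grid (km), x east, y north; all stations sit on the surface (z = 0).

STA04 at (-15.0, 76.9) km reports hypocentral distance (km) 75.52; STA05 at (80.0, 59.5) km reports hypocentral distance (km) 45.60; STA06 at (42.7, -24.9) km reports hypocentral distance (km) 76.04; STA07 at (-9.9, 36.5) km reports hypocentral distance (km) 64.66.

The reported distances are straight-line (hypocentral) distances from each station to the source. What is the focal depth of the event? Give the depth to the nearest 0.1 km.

28.6 km

Each station gives a sphere (x−x_i)² + (y−y_i)² + z² = d_i² (stations at z=0).
Subtracting the STA04 sphere from STA05 and STA06: z² cancels, leaving linear equations in x and y:
190.0 x − 34.8 y = 7425.55
115.4 x − 203.6 y = -3774.12
Solving: x ≈ 47.398, y ≈ 45.402 km (keep extra digits for the depth step; rounded: 47.4, 45.4).
Then from the STA04 sphere: z² = 75.52² − (x + 15.0)² − (y − 76.9)² with x = 47.398, y = 45.402, so z ≈ 28.594 ≈ 28.6 km.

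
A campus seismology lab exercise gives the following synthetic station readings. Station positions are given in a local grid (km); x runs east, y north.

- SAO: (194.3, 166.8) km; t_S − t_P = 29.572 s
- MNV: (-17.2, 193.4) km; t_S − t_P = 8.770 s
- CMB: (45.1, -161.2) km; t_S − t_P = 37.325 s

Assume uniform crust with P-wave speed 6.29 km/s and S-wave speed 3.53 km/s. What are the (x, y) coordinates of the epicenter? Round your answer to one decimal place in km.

(-40.2, 126.7)

Distance from S−P lag: d = Δt · v_P v_S / (v_P − v_S) = Δt · (6.29·3.53)/(6.29−3.53) ≈ 8.0448·Δt.
So d_SAO = 237.90, d_MNV = 70.55, d_CMB = 300.27 km.
Circle about each station: (x − 194.3)² + (y − 166.8)² = 237.90²; (x + 17.2)² + (y − 193.4)² = 70.55²; (x − 45.1)² + (y + 161.2)² = 300.27².
Subtracting pairs of circle equations eliminates x²+y² and gives linear equations (the radical axes):
-423.0 x + 53.2 y = 23743.78
-298.4 x − 656.0 y = -71120.94
Solving the 2×2 system: x ≈ -40.2, y ≈ 126.7 km.
Check against SAO (with the unrounded x, y): √((x − 194.3)²+(y − 166.8)²) = 237.90 ≈ 237.90 km. ✓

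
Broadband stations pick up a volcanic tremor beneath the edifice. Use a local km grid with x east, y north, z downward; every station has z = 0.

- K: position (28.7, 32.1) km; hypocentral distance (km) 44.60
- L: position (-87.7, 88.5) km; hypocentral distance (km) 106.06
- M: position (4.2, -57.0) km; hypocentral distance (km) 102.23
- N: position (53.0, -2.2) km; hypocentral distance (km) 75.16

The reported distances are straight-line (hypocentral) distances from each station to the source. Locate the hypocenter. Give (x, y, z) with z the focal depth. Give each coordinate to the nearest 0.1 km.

Each station gives a sphere (x−x_i)² + (y−y_i)² + z² = d_i² (stations at z=0).
Subtracting the K sphere from L and M: z² cancels, leaving linear equations in x and y:
-232.8 x + 112.8 y = 4409.88
-49.0 x − 178.2 y = -7049.27
Solving: x ≈ 0.198, y ≈ 39.504 km (keep extra digits for the depth step; rounded: 0.2, 39.5).
Then from the K sphere: z² = 44.60² − (x − 28.7)² − (y − 32.1)² with x = 0.198, y = 39.504, so z ≈ 33.496 ≈ 33.5 km.

(0.2, 39.5, 33.5)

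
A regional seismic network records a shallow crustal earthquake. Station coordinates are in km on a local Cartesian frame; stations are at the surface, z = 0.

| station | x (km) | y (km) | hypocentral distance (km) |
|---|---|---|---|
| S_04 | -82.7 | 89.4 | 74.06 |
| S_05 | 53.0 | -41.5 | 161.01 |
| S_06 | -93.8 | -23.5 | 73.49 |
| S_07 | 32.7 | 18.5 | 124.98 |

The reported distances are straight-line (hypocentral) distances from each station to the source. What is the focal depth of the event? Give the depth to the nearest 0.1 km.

Each station gives a sphere (x−x_i)² + (y−y_i)² + z² = d_i² (stations at z=0).
Subtracting the S_04 sphere from S_05 and S_06: z² cancels, leaving linear equations in x and y:
271.4 x − 261.8 y = -30739.74
-22.2 x − 225.8 y = -5396.86
Solving: x ≈ -82.394, y ≈ 32.002 km (keep extra digits for the depth step; rounded: -82.4, 32.0).
Then from the S_04 sphere: z² = 74.06² − (x + 82.7)² − (y − 89.4)² with x = -82.394, y = 32.002, so z ≈ 46.800 ≈ 46.8 km.

depth ≈ 46.8 km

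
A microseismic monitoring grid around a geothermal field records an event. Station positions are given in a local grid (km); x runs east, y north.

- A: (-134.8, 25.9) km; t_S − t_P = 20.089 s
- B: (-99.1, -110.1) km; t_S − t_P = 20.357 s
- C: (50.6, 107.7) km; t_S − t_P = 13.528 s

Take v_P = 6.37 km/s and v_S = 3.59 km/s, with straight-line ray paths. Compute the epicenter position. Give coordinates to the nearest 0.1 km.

28.2 km east, -1.3 km north

Distance from S−P lag: d = Δt · v_P v_S / (v_P − v_S) = Δt · (6.37·3.59)/(6.37−3.59) ≈ 8.2260·Δt.
So d_A = 165.25, d_B = 167.46, d_C = 111.28 km.
Circle about each station: (x + 134.8)² + (y − 25.9)² = 165.25²; (x + 99.1)² + (y + 110.1)² = 167.46²; (x − 50.6)² + (y − 107.7)² = 111.28².
Subtracting the A equation from the B and C equations removes the quadratic terms:
71.4 x − 272.0 y = 2365.68
370.8 x + 163.6 y = 10242.12
Solving the 2×2 system: x ≈ 28.2, y ≈ -1.3 km.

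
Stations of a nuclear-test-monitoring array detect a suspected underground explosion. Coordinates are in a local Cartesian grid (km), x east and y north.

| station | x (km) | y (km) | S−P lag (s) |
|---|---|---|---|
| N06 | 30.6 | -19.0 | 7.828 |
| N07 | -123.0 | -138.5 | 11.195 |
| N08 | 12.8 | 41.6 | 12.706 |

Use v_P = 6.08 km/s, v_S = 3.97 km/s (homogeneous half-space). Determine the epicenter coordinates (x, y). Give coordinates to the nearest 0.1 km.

x ≈ 0.1 km, y ≈ -103.2 km

Distance from S−P lag: d = Δt · v_P v_S / (v_P − v_S) = Δt · (6.08·3.97)/(6.08−3.97) ≈ 11.4396·Δt.
So d_N06 = 89.55, d_N07 = 128.07, d_N08 = 145.35 km.
Circle about each station: (x − 30.6)² + (y + 19.0)² = 89.55²; (x + 123.0)² + (y + 138.5)² = 128.07²; (x − 12.8)² + (y − 41.6)² = 145.35².
Subtracting the N06 equation from the N07 and N08 equations removes the quadratic terms:
-307.2 x − 239.0 y = 24631.17
-35.6 x + 121.2 y = -12510.38
Solving the 2×2 system: x ≈ 0.1, y ≈ -103.2 km.
Check against N06 (with the unrounded x, y): √((x − 30.6)²+(y + 19.0)²) = 89.54 ≈ 89.55 km. ✓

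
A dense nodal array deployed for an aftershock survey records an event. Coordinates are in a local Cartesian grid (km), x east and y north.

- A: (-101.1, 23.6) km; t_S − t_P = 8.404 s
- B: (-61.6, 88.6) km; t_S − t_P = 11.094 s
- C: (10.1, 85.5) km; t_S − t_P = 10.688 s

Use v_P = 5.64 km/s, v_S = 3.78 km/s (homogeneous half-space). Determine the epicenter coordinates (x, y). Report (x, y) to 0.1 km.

Distance from S−P lag: d = Δt · v_P v_S / (v_P − v_S) = Δt · (5.64·3.78)/(5.64−3.78) ≈ 11.4619·Δt.
So d_A = 96.33, d_B = 127.16, d_C = 122.51 km.
Circle about each station: (x + 101.1)² + (y − 23.6)² = 96.33²; (x + 61.6)² + (y − 88.6)² = 127.16²; (x − 10.1)² + (y − 85.5)² = 122.51².
Subtracting the A equation from the B and C equations removes the quadratic terms:
79.0 x + 130.0 y = -6023.85
222.4 x + 123.8 y = -9095.14
Solving the 2×2 system: x ≈ -22.8, y ≈ -32.5 km.

(-22.8, -32.5)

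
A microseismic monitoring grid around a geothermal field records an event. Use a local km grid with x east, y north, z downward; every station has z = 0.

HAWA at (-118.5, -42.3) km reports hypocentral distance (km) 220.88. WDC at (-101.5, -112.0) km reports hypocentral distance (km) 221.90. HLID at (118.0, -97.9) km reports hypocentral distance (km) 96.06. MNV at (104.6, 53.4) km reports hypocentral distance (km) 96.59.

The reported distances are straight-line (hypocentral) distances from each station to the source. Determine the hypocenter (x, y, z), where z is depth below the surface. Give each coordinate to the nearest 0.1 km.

Each station gives a sphere (x−x_i)² + (y−y_i)² + z² = d_i² (stations at z=0).
Subtracting the HAWA sphere from WDC and HLID: z² cancels, leaving linear equations in x and y:
34.0 x − 139.4 y = 6563.07
473.0 x − 111.2 y = 47237.32
Solving: x ≈ 94.200, y ≈ -24.105 km (keep extra digits for the depth step; rounded: 94.2, -24.1).
Then from the HAWA sphere: z² = 220.88² − (x + 118.5)² − (y + 42.3)² with x = 94.200, y = -24.105, so z ≈ 56.706 ≈ 56.7 km.

x ≈ 94.2 km, y ≈ -24.1 km, depth ≈ 56.7 km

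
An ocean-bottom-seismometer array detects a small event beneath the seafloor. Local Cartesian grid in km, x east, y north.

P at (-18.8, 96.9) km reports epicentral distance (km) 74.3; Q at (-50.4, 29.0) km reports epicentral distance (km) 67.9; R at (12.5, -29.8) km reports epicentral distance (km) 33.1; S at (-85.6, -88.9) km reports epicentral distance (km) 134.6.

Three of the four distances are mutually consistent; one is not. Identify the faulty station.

Solve using three stations at a time. Using Q, R, S (subtract circle equations pairwise → linear system) gives (x, y) ≈ (12.5, 3.3).
Distances from that point to each station vs reported:
  P: calculated 98.7 vs reported 74.3 → residual 24.4 km
  Q: calculated 67.9 vs reported 67.9 → residual 0.0 km
  R: calculated 33.1 vs reported 33.1 → residual 0.0 km
  S: calculated 134.6 vs reported 134.6 → residual 0.0 km
Q, R, S are mutually consistent (residuals ≈ 0); P is off by 24.4 km.

P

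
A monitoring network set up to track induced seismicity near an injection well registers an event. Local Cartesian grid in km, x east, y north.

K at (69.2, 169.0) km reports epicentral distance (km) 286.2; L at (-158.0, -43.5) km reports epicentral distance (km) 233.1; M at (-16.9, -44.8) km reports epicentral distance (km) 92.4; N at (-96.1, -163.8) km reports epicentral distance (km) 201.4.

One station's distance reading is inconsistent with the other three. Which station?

K

Solve using three stations at a time. Using L, M, N (subtract circle equations pairwise → linear system) gives (x, y) ≈ (74.7, -57.1).
Distances from that point to each station vs reported:
  K: calculated 226.1 vs reported 286.2 → residual 60.1 km
  L: calculated 233.1 vs reported 233.1 → residual 0.0 km
  M: calculated 92.4 vs reported 92.4 → residual 0.0 km
  N: calculated 201.4 vs reported 201.4 → residual 0.0 km
L, M, N are mutually consistent (residuals ≈ 0); K is off by 60.1 km.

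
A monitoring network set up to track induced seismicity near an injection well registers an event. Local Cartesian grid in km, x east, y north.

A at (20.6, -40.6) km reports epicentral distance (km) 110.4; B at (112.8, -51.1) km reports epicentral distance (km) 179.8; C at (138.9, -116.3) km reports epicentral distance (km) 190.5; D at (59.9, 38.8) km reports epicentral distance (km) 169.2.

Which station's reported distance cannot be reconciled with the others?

Solve using three stations at a time. Using A, B, C (subtract circle equations pairwise → linear system) gives (x, y) ≈ (-51.5, -124.3).
Distances from that point to each station vs reported:
  A: calculated 110.4 vs reported 110.4 → residual 0.0 km
  B: calculated 179.8 vs reported 179.8 → residual 0.0 km
  C: calculated 190.5 vs reported 190.5 → residual 0.0 km
  D: calculated 197.5 vs reported 169.2 → residual 28.3 km
A, B, C are mutually consistent (residuals ≈ 0); D is off by 28.3 km.

D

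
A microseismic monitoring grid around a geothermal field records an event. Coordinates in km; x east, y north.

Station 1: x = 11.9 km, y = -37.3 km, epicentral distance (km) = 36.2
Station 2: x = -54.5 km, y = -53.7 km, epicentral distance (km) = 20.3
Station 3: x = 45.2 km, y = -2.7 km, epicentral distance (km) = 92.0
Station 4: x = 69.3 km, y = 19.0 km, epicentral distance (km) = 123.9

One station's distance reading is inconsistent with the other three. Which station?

Station 1

Solve using three stations at a time. Using Station 2, Station 3, Station 4 (subtract circle equations pairwise → linear system) gives (x, y) ≈ (-34.7, -48.5).
Distances from that point to each station vs reported:
  Station 1: calculated 47.9 vs reported 36.2 → residual 11.7 km
  Station 2: calculated 20.5 vs reported 20.3 → residual 0.2 km
  Station 3: calculated 92.0 vs reported 92.0 → residual 0.0 km
  Station 4: calculated 123.9 vs reported 123.9 → residual 0.0 km
Station 2, Station 3, Station 4 are mutually consistent (residuals ≈ 0); Station 1 is off by 11.7 km.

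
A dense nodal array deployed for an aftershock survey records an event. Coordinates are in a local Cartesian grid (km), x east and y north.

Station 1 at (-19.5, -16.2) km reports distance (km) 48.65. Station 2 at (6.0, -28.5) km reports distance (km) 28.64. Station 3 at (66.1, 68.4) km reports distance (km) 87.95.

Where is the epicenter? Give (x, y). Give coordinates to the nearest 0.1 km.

Circle about each station: (x + 19.5)² + (y + 16.2)² = 48.65²; (x − 6.0)² + (y + 28.5)² = 28.64²; (x − 66.1)² + (y − 68.4)² = 87.95².
Subtracting pairs of circle equations eliminates x²+y² and gives linear equations (the radical axes):
51.0 x − 24.6 y = 1752.13
171.2 x + 169.2 y = 3036.70
Solving the 2×2 system: x ≈ 28.9, y ≈ -11.3 km.

28.9 km east, -11.3 km north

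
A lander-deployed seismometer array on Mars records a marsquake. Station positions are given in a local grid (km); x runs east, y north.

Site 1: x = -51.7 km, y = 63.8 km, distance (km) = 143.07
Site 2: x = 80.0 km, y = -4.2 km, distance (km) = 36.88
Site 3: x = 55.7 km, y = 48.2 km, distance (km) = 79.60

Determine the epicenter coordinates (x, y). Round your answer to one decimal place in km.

(55.1, -31.4)

Circle about each station: (x + 51.7)² + (y − 63.8)² = 143.07²; (x − 80.0)² + (y + 4.2)² = 36.88²; (x − 55.7)² + (y − 48.2)² = 79.60².
Subtracting the Site 1 equation from the Site 2 and Site 3 equations removes the quadratic terms:
263.4 x − 136.0 y = 18783.20
214.8 x − 31.2 y = 12815.26
Solving the 2×2 system: x ≈ 55.1, y ≈ -31.4 km.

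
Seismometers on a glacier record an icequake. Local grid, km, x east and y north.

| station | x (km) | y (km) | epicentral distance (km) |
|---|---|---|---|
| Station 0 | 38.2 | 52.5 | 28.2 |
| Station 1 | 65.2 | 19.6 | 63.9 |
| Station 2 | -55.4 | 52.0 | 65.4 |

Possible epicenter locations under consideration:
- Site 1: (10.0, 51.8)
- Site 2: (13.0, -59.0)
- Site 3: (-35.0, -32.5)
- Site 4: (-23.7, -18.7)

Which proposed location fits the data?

Site 1

For each candidate, compare |candidate − station| to the reported distance:
Site 1: residuals Station 0 0.0, Station 1 0.0, Station 2 0.0 → max 0.0 km
Site 2: residuals Station 0 86.1, Station 1 30.5, Station 2 65.0 → max 86.1 km
Site 3: residuals Station 0 84.0, Station 1 49.0, Station 2 21.5 → max 84.0 km
Site 4: residuals Station 0 66.1, Station 1 32.9, Station 2 12.1 → max 66.1 km
Only Site 1 has all residuals ≈ 0.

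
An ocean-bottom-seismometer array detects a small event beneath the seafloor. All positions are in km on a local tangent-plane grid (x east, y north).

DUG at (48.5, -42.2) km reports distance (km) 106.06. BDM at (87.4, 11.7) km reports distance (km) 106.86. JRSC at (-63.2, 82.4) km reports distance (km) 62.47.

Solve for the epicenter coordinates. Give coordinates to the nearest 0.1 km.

(-14.8, 42.9)

Circle about each station: (x − 48.5)² + (y + 42.2)² = 106.06²; (x − 87.4)² + (y − 11.7)² = 106.86²; (x + 63.2)² + (y − 82.4)² = 62.47².
Subtracting the DUG equation from the BDM and JRSC equations removes the quadratic terms:
77.8 x + 107.8 y = 3472.22
-223.4 x + 249.2 y = 13997.13
Solving the 2×2 system: x ≈ -14.8, y ≈ 42.9 km.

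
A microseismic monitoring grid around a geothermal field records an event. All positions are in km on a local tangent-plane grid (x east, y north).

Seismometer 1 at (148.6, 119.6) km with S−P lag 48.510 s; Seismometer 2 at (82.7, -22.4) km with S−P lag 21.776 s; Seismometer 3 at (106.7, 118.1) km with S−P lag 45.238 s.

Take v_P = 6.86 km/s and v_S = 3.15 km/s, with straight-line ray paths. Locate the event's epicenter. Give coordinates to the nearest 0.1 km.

Distance from S−P lag: d = Δt · v_P v_S / (v_P − v_S) = Δt · (6.86·3.15)/(6.86−3.15) ≈ 5.8245·Δt.
So d_Seismometer 1 = 282.55, d_Seismometer 2 = 126.83, d_Seismometer 3 = 263.49 km.
Circle about each station: (x − 148.6)² + (y − 119.6)² = 282.55²; (x − 82.7)² + (y + 22.4)² = 126.83²; (x − 106.7)² + (y − 118.1)² = 263.49².
Subtracting pairs of circle equations eliminates x²+y² and gives linear equations (the radical axes):
-131.8 x − 284.0 y = 34703.58
-83.8 x − 3.0 y = -646.10
Solving the 2×2 system: x ≈ 12.3, y ≈ -127.9 km.

12.3 km east, -127.9 km north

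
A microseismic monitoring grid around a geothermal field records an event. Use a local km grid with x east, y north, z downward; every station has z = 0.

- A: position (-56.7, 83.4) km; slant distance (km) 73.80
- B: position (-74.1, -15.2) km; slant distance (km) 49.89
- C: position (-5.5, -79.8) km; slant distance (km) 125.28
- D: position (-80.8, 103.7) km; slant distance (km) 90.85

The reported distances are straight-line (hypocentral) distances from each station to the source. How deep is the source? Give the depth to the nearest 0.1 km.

35.0 km

Each station gives a sphere (x−x_i)² + (y−y_i)² + z² = d_i² (stations at z=0).
Subtracting the A sphere from B and C: z² cancels, leaving linear equations in x and y:
-34.8 x − 197.2 y = -1491.17
102.4 x − 326.4 y = -14020.80
Solving: x ≈ -72.204, y ≈ 20.304 km (keep extra digits for the depth step; rounded: -72.2, 20.3).
Then from the A sphere: z² = 73.80² − (x + 56.7)² − (y − 83.4)² with x = -72.204, y = 20.304, so z ≈ 34.999 ≈ 35.0 km.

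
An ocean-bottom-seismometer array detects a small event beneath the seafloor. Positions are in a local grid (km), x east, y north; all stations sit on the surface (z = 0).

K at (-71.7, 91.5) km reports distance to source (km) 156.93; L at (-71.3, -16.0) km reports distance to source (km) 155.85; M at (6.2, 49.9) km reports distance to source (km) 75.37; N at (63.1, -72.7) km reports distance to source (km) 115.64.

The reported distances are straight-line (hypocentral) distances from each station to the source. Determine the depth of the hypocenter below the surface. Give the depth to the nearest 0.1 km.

Each station gives a sphere (x−x_i)² + (y−y_i)² + z² = d_i² (stations at z=0).
Subtracting the K sphere from L and M: z² cancels, leaving linear equations in x and y:
0.8 x − 215.0 y = -7835.65
155.8 x − 83.2 y = 7961.70
Solving: x ≈ 70.705, y ≈ 36.708 km (keep extra digits for the depth step; rounded: 70.7, 36.7).
Then from the K sphere: z² = 156.93² − (x + 71.7)² − (y − 91.5)² with x = 70.705, y = 36.708, so z ≈ 36.683 ≈ 36.7 km.

36.7 km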